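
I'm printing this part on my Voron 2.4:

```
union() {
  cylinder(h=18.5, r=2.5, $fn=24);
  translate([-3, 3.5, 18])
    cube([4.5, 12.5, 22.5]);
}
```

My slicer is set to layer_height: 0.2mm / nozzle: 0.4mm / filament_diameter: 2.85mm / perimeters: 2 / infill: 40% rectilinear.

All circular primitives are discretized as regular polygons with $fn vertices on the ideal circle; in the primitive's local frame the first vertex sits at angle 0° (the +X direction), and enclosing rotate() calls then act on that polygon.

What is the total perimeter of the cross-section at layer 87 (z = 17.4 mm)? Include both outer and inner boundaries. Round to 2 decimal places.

15.66 mm

At z = 17.4 mm: the r=2.5 cylinder gives a regular 24-gon of circumradius 2.5 (constant along its height) (perimeter = 2·24·2.500·sin(180°/24) = 15.66 mm); the cube at (-3, 3.5) is absent (z outside [18, 40.5]); Combining (union): only the r=2.5 cylinder is present, so the union is just that shape — boundary = 15.66 mm. Overall, the cross-section is a single solid region. Total boundary length (outer) = 15.66 mm.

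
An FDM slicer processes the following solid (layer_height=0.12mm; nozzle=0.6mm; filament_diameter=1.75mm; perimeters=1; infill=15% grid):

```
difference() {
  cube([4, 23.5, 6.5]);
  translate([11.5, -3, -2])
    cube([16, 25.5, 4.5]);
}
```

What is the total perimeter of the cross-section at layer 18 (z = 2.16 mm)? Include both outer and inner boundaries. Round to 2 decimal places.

55.00 mm

At z = 2.16 mm: the 4×23.5 cube contributes its full rectangle (perimeter 55.00 mm); the 16×25.5 cube at (11.5, -3) contributes its full rectangle (perimeter 83.00 mm); After the difference (first − rest): starting from the 4×23.5 cube, the 16×25.5 cube at (11.5, -3) misses the remaining region (no effect) — boundary = 55.00 mm. Overall, the cross-section is a single solid region. Total boundary length (outer) = 55.00 mm.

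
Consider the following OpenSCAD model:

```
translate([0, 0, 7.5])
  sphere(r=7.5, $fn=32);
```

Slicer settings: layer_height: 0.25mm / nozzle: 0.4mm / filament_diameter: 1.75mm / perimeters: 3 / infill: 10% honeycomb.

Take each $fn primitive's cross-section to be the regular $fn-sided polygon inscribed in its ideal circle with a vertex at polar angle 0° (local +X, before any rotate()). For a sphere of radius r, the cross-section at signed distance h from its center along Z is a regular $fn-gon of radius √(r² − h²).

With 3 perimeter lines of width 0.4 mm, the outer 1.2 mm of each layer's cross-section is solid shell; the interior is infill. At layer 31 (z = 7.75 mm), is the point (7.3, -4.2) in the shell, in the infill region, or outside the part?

outside

At z = 7.75 mm: the r=7.5 sphere slices to a regular 32-gon of circumradius 7.496 (√(r²−h²) with h=0.25 from center). Overall, the cross-section is a single solid region. The nearest boundary edge runs (6.23, -4.16)→(6.93, -2.87); distance from the point to it = 0.96 mm. The point is not inside any of the regions above, so it lies outside the cross-section (0.96 mm from the nearest boundary).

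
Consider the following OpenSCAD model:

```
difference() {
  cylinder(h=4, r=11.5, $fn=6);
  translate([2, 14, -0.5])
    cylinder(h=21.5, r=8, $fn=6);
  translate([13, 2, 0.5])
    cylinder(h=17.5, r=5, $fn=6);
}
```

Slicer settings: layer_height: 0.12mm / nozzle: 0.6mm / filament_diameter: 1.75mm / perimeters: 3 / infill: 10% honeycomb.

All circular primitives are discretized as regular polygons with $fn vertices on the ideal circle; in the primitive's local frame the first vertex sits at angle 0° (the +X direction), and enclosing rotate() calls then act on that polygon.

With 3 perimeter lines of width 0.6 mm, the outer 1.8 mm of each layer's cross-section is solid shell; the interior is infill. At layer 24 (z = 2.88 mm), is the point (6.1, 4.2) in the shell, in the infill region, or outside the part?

At z = 2.88 mm: the r=11.5 cylinder contributes a regular 6-gon of circumradius 11.5; the cylinder at (2, 14): section is a regular 6-gon, circumradius r=8; the r=5 cylinder at (13, 2) contributes a regular 6-gon of circumradius 5; Subtracting the remaining from the first: starting from the r=11.5 cylinder, the r=8 cylinder at (2, 14) partially overlaps it — only the 26.32 mm² overlap (of its 166.28 mm²) is removed, clipping the outline; the r=5 cylinder at (13, 2) partially overlaps it — only the 9.45 mm² overlap (of its 64.95 mm²) is removed, clipping the outline — 1 connected region. Overall, the cross-section is a single solid region. The nearest boundary edge runs (6.71, 8.30)→(9.17, 4.03); distance from the point to it = 2.58 mm. The point is inside the cross-section and 2.58 mm from the nearest boundary — more than the 1.8 mm shell width (3 × 0.6), so it's in the infill interior.

infill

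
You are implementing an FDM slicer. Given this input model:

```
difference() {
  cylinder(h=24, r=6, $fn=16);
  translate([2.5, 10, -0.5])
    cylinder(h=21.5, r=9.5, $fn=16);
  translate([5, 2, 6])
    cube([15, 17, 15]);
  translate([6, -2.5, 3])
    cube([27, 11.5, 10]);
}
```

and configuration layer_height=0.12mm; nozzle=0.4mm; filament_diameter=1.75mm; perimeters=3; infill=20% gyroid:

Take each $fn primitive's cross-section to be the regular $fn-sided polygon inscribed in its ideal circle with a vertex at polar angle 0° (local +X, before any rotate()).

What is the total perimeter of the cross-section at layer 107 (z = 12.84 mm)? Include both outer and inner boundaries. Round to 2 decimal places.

35.38 mm

At z = 12.84 mm: the r=6 cylinder contributes a regular 16-gon of circumradius 6 (perimeter = 2·16·6.000·sin(180°/16) = 37.46 mm); the r=9.5 cylinder at (2.5, 10) contributes a regular 16-gon of circumradius 9.5 (perimeter = 2·16·9.500·sin(180°/16) = 59.31 mm); the 15×17 cube at (5, 2) contributes its full rectangle (perimeter 64.00 mm); the cube at (6, -2.5) (footprint 27×11.5) is included at this height (perimeter 77.00 mm); Taking the first minus the rest: starting from the r=6 cylinder, the r=9.5 cylinder at (2.5, 10) partially overlaps it — only the 37.48 mm² overlap (of its 276.30 mm²) is removed, clipping the outline; the 15×17 cube at (5, 2) misses the remaining region (no effect); the 27×11.5 cube at (6, -2.5) misses the remaining region (no effect) — boundary = 35.38 mm. Overall, the cross-section is a single solid region. Total boundary length (outer) = 35.38 mm.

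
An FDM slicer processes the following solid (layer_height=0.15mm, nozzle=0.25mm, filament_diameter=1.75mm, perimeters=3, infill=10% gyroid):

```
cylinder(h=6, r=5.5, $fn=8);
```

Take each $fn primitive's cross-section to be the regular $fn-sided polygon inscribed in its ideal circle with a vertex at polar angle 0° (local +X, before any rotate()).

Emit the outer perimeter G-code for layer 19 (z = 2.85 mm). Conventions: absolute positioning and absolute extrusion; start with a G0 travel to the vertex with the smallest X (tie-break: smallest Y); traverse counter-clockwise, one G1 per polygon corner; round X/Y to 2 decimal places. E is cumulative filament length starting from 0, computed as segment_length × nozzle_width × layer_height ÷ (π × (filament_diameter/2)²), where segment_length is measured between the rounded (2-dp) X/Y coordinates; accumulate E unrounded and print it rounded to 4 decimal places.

At z = 2.85 mm: the cylinder: section is a regular 8-gon, circumradius r=5.5. The outline is a single polygon with 8 vertices. Extrusion per mm of travel: 0.25 × 0.15 / (π × 0.875²) = 0.015591. Accumulating E over each segment gives final E = 0.5251.

G0 X-5.50 Y0.00 Z2.85
G1 X-3.89 Y-3.89 E0.0656
G1 X0.00 Y-5.50 E0.1313
G1 X3.89 Y-3.89 E0.1969
G1 X5.50 Y0.00 E0.2625
G1 X3.89 Y3.89 E0.3282
G1 X0.00 Y5.50 E0.3938
G1 X-3.89 Y3.89 E0.4595
G1 X-5.50 Y0.00 E0.5251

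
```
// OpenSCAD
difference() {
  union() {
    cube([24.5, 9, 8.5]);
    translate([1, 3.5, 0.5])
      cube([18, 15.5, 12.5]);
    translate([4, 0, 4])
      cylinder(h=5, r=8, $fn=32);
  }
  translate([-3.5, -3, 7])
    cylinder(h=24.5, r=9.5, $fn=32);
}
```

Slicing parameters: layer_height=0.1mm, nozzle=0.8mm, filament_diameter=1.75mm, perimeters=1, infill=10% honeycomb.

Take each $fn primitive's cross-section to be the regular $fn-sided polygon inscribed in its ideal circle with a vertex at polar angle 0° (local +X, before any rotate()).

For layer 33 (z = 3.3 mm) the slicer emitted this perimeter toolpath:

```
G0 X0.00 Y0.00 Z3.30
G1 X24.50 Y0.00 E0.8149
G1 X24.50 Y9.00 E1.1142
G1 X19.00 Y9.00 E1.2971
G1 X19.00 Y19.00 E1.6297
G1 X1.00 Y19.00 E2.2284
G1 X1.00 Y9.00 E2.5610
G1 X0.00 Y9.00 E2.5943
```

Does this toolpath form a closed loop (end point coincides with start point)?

no

Start point (G0): (0.00, 0.00). End point (last G1): the path does not return to the start — open.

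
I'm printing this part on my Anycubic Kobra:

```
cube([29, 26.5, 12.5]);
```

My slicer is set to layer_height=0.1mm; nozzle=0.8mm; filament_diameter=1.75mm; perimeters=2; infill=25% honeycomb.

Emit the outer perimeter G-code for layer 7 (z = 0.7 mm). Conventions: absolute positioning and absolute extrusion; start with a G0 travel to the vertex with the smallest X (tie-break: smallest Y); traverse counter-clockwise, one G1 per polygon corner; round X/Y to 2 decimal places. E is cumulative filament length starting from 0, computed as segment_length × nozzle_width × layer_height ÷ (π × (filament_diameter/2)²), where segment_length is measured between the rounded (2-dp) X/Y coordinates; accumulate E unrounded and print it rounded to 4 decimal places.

G0 X0.00 Y0.00 Z0.70
G1 X29.00 Y0.00 E0.9645
G1 X29.00 Y26.50 E1.8459
G1 X0.00 Y26.50 E2.8105
G1 X0.00 Y0.00 E3.6919

At z = 0.7 mm: the cube (footprint 29×26.5) is included at this height. The outline is a single polygon with 4 vertices. Extrusion per mm of travel: 0.8 × 0.1 / (π × 0.875²) = 0.033260. Accumulating E over each segment gives final E = 3.6919.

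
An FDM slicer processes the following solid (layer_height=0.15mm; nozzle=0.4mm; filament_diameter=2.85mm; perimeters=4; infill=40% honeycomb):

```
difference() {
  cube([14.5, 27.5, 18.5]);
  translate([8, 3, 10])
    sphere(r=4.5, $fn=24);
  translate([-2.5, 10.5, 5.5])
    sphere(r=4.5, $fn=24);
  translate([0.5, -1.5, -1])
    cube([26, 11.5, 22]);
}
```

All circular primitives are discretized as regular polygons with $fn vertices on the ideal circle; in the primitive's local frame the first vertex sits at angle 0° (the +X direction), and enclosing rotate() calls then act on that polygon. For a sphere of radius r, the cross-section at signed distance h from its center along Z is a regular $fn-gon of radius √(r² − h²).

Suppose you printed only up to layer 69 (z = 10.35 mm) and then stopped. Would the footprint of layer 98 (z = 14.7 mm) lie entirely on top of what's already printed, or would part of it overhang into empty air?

Compare the two slices. At z = 10.35: the cube is present — its section is the full 14.5×27.5 rectangle (area 398.75 mm²); the r=4.5 sphere at (8, 3) contributes a regular 24-gon of circumradius √(4.5²−0.35²) = 4.486 (area = (24/2)·4.486²·sin(360°/24) = 62.51 mm²); the sphere at (-2.5, 10.5) does not reach this height (|z−center|=4.850 > r=4.5); the cube at (0.5, -1.5) is present — its section is the full 26×11.5 rectangle (area 299.00 mm²); Subtracting the remaining from the first: starting from the 14.5×27.5 cube (398.75 mm²), the r=4.5 sphere at (8, 3) partially overlaps it — only the 55.83 mm² overlap (of its 62.51 mm²) is removed, clipping the outline; the 26×11.5 cube at (0.5, -1.5) partially overlaps it — only the 84.17 mm² overlap (of its 299.00 mm²) is removed, clipping the outline — area = 258.75 mm². At z = 14.7: the cube (footprint 14.5×27.5) is included at this height (area 398.75 mm²); the sphere at (8, 3) does not reach this height (|z−center|=4.700 > r=4.5); the sphere at (-2.5, 10.5) does not reach this height (|z−center|=9.200 > r=4.5); the cube at (0.5, -1.5) is present — its section is the full 26×11.5 rectangle (area 299.00 mm²); Taking the first minus the rest: starting from the 14.5×27.5 cube (398.75 mm²), the 26×11.5 cube at (0.5, -1.5) partially overlaps it — only the 140.00 mm² overlap (of its 299.00 mm²) is removed, clipping the outline — area = 258.75 mm². Checking containment: the cross-section at z = 14.7 is a subset of the cross-section at z = 10.35.

entirely on top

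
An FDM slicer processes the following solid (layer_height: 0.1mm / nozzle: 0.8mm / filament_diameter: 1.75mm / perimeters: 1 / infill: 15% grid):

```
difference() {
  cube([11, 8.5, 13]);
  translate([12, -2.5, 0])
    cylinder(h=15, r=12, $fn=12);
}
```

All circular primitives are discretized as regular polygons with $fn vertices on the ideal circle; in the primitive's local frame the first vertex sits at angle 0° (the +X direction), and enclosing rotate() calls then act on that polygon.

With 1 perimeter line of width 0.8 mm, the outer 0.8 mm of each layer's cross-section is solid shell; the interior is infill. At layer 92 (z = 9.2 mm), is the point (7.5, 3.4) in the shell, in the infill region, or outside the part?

outside

At z = 9.2 mm: the cube is present — its section is the full 11×8.5 rectangle; the r=12 cylinder at (12, -2.5) contributes a regular 12-gon of circumradius 12; Taking the first minus the rest: starting from the 11×8.5 cube, the r=12 cylinder at (12, -2.5) partially overlaps it — only the 68.47 mm² overlap (of its 432.00 mm²) is removed, clipping the outline — 1 connected region. Overall, the cross-section is a single solid region. The nearest boundary edge runs (6.00, 7.89)→(1.61, 3.50); distance from the point to it = 4.24 mm. The point is not inside any of the regions above, so it lies outside the cross-section (4.24 mm from the nearest boundary).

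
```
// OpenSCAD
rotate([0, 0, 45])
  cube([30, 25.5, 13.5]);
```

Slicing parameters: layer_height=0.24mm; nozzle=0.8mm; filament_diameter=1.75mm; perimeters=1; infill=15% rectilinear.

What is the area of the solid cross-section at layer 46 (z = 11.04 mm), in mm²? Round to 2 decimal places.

At z = 11.04 mm: the cube (footprint 30×25.5) is included at this height (area 765.00 mm²); (whole slice rotated 45° about Z — lengths, areas and connectivity unchanged). Overall, the cross-section is a single solid region. Net area = 765.00 mm².

765.00 mm²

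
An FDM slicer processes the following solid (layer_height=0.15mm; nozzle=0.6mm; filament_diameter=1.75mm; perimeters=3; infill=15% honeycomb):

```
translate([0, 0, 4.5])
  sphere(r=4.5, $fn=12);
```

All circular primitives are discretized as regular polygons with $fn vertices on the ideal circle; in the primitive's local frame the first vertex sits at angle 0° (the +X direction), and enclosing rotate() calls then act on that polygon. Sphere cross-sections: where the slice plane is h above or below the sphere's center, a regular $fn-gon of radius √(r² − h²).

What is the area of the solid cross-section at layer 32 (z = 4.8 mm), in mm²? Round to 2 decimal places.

At z = 4.8 mm: the r=4.5 sphere contributes a regular 12-gon of circumradius √(4.5²−0.3²) = 4.490 (area = (12/2)·4.490²·sin(360°/12) = 60.48 mm²). Overall, the cross-section is a single solid region. Net area = 60.48 mm².

60.48 mm²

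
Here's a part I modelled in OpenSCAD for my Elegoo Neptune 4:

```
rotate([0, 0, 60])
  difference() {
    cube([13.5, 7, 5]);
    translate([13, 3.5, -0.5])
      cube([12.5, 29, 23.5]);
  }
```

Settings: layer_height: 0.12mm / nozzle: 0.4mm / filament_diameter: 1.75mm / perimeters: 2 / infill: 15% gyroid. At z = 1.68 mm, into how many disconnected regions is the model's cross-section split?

1

At z = 1.68 mm: the cube (footprint 13.5×7) is included at this height; the 12.5×29 cube at (13, 3.5) contributes its full rectangle; Taking the first minus the rest: starting from the 13.5×7 cube, the 12.5×29 cube at (13, 3.5) partially overlaps it — only the 1.75 mm² overlap (of its 362.50 mm²) is removed, clipping the outline — 1 connected region; (rotated 60° about Z; rotation is an isometry so areas/perimeters/island counts are preserved). The result has 1 disconnected region.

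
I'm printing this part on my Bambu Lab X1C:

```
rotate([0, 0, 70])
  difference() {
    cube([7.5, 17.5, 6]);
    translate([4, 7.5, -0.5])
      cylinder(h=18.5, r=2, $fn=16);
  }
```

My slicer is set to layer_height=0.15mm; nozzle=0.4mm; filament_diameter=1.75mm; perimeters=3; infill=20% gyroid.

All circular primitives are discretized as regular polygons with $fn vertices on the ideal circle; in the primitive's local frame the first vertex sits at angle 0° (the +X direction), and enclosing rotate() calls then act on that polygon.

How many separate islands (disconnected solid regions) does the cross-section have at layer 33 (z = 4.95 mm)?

1

At z = 4.95 mm: the cube (footprint 7.5×17.5) is included at this height; the cylinder at (4, 7.5): section is a regular 16-gon, circumradius r=2; After the difference (first − rest): starting from the 7.5×17.5 cube, the r=2 cylinder at (4, 7.5) lies wholly inside it (removes its full 12.25 mm² and its 12.49 mm outline becomes a hole wall) — 1 connected region with 1 hole; (whole slice rotated 70° about Z — lengths, areas and connectivity unchanged). Overall, the cross-section is one region with 1 hole. Island count = 1.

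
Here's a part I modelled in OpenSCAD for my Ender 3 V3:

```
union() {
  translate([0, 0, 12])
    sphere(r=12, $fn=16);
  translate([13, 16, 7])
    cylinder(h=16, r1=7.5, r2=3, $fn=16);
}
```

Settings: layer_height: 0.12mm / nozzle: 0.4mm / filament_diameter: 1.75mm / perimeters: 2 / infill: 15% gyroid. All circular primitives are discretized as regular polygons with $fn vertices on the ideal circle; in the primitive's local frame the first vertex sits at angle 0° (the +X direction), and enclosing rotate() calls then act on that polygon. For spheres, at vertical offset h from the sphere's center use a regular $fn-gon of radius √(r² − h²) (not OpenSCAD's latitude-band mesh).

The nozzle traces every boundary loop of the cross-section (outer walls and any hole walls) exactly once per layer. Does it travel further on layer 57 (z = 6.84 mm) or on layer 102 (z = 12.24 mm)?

Layer 57 (z = 6.84): the r=12 sphere slices to a regular 16-gon of circumradius 10.834 (√(r²−h²) with h=5.16 from center) (perimeter = 2·16·10.834·sin(180°/16) = 67.64 mm); the cone at (13, 16) does not reach this height (z outside [7, 23]); Merging all regions: only the r=12 sphere is present, so the union is just that shape — boundary = 67.64 mm. So its perimeter = 67.64 mm. Layer 102 (z = 12.24): the sphere: section is a regular 16-gon, circumradius = √(r²−h²) = √(12²−0.24²) = 11.998 (perimeter = 2·16·11.998·sin(180°/16) = 74.90 mm); the cone at (13, 16) (r1=7.5→r2=3) has section circumradius 6.026 here — a regular 16-gon (perimeter = 2·16·6.026·sin(180°/16) = 37.62 mm); Combining (union): the 2 present regions are separate (no shared area or edge), so areas and boundary lengths simply add and each stays a separate island — boundary = 112.52 mm. So its perimeter = 112.52 mm. Layer 102 is larger (112.52 vs 67.64 mm).

layer 102 (z = 12.24 mm)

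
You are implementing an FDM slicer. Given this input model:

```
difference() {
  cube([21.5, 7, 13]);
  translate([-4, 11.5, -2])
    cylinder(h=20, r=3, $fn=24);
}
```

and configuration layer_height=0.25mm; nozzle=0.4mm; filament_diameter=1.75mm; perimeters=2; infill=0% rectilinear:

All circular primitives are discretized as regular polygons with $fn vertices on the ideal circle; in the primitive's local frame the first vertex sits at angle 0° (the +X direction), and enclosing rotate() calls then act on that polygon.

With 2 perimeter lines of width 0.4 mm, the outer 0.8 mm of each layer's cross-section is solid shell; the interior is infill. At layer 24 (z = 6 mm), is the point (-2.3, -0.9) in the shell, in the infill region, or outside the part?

At z = 6 mm: the 21.5×7 cube contributes its full rectangle; the cylinder at (-4, 11.5): section is a regular 24-gon, circumradius r=3; Subtracting the remaining from the first: starting from the 21.5×7 cube, the r=3 cylinder at (-4, 11.5) misses the remaining region (no effect) — 1 connected region. Overall, the cross-section is a single solid region. The nearest boundary edge runs (21.50, 0.00)→(0.00, 0.00); distance from the point to it = 2.47 mm. The point is not inside any of the regions above, so it lies outside the cross-section (2.47 mm from the nearest boundary).

outside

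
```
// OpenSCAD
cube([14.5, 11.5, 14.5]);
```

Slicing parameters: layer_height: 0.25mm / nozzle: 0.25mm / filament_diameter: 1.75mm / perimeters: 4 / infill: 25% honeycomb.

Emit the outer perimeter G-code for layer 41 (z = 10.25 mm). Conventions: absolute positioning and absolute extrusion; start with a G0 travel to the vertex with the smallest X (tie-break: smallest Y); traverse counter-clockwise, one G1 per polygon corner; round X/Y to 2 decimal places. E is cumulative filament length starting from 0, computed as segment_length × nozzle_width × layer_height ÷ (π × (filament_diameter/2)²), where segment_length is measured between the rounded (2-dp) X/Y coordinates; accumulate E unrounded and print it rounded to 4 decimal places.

G0 X0.00 Y0.00 Z10.25
G1 X14.50 Y0.00 E0.3768
G1 X14.50 Y11.50 E0.6756
G1 X0.00 Y11.50 E1.0524
G1 X0.00 Y0.00 E1.3512

At z = 10.25 mm: the cube is present — its section is the full 14.5×11.5 rectangle. The outline is a single polygon with 4 vertices. Extrusion per mm of travel: 0.25 × 0.25 / (π × 0.875²) = 0.025984. Accumulating E over each segment gives final E = 1.3512.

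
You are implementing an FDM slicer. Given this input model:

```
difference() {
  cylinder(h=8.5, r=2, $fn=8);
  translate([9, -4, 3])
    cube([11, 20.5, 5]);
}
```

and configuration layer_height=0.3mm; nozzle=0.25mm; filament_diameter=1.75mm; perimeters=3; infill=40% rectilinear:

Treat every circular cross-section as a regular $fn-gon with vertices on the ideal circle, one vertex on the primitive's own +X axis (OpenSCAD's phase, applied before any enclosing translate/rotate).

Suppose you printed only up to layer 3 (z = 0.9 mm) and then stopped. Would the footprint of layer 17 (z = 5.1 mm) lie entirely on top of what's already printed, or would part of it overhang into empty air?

Compare the two slices. At z = 0.9: the r=2 cylinder contributes a regular 8-gon of circumradius 2 (area = (8/2)·2.000²·sin(360°/8) = 11.31 mm²); the cube at (9, -4) does not reach this height (z outside [3, 8]); Subtracting the remaining from the first: none of the subtracted shapes is present at this height, so the r=2 cylinder is unchanged — area = 11.31 mm². At z = 5.1: the cylinder: section is a regular 8-gon, circumradius r=2 (area = (8/2)·2.000²·sin(360°/8) = 11.31 mm²); the 11×20.5 cube at (9, -4) contributes its full rectangle (area 225.50 mm²); Subtracting the remaining from the first: starting from the r=2 cylinder (11.31 mm²), the 11×20.5 cube at (9, -4) misses the remaining region (no effect) — area = 11.31 mm². Checking containment: the cross-section at z = 5.1 is a subset of the cross-section at z = 0.9.

entirely on top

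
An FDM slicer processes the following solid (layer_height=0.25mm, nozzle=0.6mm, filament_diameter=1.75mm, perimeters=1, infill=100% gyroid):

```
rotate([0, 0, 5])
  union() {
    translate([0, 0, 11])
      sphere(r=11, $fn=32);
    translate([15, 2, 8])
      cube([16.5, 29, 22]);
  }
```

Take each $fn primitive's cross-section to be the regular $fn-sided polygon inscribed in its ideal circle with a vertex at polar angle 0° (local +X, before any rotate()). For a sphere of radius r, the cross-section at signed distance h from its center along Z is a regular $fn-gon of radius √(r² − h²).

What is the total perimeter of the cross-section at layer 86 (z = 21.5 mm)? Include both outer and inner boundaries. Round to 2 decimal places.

At z = 21.5 mm: the sphere: section is a regular 32-gon, circumradius = √(r²−h²) = √(11²−10.5²) = 3.279 (perimeter = 2·32·3.279·sin(180°/32) = 20.57 mm); the cube at (15, 2) is present — its section is the full 16.5×29 rectangle (perimeter 91.00 mm); Taking the union: the 2 present regions are separate (no shared area or edge), so areas and boundary lengths simply add and each stays a separate island — boundary = 111.57 mm; (whole slice rotated 5° about Z — lengths, areas and connectivity unchanged). Overall, the cross-section has 2 separate islands. Total boundary length (outer) = 111.57 mm.

111.57 mm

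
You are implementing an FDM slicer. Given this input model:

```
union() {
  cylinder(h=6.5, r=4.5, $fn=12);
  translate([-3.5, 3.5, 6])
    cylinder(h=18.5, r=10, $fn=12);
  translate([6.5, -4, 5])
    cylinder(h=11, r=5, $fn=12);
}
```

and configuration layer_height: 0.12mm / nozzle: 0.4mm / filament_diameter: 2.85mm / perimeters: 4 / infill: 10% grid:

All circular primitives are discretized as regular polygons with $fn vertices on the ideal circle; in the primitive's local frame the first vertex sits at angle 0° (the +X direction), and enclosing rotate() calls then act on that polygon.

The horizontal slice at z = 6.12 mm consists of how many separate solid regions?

At z = 6.12 mm: the cylinder: section is a regular 12-gon, circumradius r=4.5; the cylinder at (-3.5, 3.5): section is a regular 12-gon, circumradius r=10; the cylinder at (6.5, -4): section is a regular 12-gon, circumradius r=5; Combining (union): the regions partially overlap (shared area 71.11 mm²), so overlapping operands fuse into one piece — 1 connected region. The result has 1 disconnected region.

1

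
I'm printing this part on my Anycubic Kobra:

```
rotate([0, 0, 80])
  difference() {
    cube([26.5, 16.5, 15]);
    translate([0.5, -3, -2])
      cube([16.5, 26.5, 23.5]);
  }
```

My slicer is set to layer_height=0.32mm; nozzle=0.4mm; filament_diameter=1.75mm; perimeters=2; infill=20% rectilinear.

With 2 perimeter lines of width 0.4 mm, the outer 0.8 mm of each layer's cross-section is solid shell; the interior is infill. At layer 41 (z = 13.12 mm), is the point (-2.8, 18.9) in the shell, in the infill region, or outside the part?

At z = 13.12 mm: the 26.5×16.5 cube contributes its full rectangle; the cube at (0.5, -3) is present — its section is the full 16.5×26.5 rectangle; After the difference (first − rest): starting from the 26.5×16.5 cube, the 16.5×26.5 cube at (0.5, -3) partially overlaps it — only the 272.25 mm² overlap (of its 437.25 mm²) is removed, clipping the outline — 2 connected regions; (rotated 80° about Z; rotation is an isometry so areas/perimeters/island counts are preserved). Overall, the cross-section has 2 separate islands. Undo the 80° rotation: the query point maps to (18.127, 6.039) in the un-rotated model frame. The nearest boundary edge runs (17.00, 0.00)→(17.00, 16.50); distance from the point to it = 1.13 mm. (Shell/infill is judged within the island containing the point — the largest one.) The point is inside the cross-section and 1.13 mm from the nearest boundary — more than the 0.8 mm shell width (2 × 0.4), so it's in the infill interior.

infill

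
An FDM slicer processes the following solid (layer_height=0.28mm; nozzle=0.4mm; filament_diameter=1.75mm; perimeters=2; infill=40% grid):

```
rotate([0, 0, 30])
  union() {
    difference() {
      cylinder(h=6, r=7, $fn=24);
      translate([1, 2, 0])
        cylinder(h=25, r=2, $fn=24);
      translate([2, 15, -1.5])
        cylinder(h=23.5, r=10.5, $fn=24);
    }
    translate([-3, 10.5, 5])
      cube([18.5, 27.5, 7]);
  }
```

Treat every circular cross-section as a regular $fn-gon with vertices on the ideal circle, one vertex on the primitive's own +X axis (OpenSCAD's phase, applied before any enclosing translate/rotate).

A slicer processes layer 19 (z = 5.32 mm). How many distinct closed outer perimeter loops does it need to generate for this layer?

2

At z = 5.32 mm: the cylinder: section is a regular 24-gon, circumradius r=7; the cylinder at (1, 2): section is a regular 24-gon, circumradius r=2; the r=10.5 cylinder at (2, 15) gives a regular 24-gon of circumradius 10.5 (constant along its height); Subtracting the remaining from the first: starting from the r=7 cylinder, the r=2 cylinder at (1, 2) lies wholly inside it (removes its full 12.42 mm² and its 12.53 mm outline becomes a hole wall); the r=10.5 cylinder at (2, 15) partially overlaps it — only the 12.86 mm² overlap (of its 342.42 mm²) is removed, clipping the outline — 1 connected region with 1 hole; the 18.5×27.5 cube at (-3, 10.5) contributes its full rectangle; Combining (union): the 2 present regions are separate (no shared area or edge), so areas and boundary lengths simply add and each stays a separate island — 2 connected regions with 1 hole; (whole slice rotated 30° about Z — lengths, areas and connectivity unchanged). The result has 2 disconnected regions.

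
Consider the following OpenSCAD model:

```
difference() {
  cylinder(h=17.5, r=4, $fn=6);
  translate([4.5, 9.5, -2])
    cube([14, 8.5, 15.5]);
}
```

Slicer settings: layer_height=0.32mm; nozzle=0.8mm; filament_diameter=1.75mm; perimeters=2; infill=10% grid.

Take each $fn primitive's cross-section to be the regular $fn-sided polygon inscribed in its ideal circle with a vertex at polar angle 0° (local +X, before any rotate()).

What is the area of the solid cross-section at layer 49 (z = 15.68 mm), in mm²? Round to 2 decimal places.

At z = 15.68 mm: the cylinder: section is a regular 6-gon, circumradius r=4 (area = (6/2)·4.000²·sin(360°/6) = 41.57 mm²); the cube at (4.5, 9.5) does not reach this height (z outside [-2, 13.5]); After the difference (first − rest): none of the subtracted shapes is present at this height, so the r=4 cylinder is unchanged — area = 41.57 mm². Overall, the cross-section is a single solid region. Net area = 41.57 mm².

41.57 mm²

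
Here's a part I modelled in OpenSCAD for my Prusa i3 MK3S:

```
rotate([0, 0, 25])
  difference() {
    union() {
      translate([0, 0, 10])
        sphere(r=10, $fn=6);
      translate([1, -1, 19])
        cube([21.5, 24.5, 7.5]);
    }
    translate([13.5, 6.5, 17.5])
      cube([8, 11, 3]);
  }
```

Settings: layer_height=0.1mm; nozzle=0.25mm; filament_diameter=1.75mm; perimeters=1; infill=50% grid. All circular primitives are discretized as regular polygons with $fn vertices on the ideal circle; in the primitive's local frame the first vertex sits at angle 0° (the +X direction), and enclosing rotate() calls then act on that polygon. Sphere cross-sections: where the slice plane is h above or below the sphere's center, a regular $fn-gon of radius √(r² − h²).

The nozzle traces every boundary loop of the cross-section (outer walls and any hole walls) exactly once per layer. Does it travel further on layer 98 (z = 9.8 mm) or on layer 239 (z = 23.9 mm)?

layer 239 (z = 23.9 mm)

Layer 98 (z = 9.8): the r=10 sphere contributes a regular 6-gon of circumradius √(10²−0.2²) = 9.998 (perimeter = 2·6·9.998·sin(180°/6) = 59.99 mm); the cube at (1, -1) does not reach this height (z outside [19, 26.5]); Merging all regions: only the r=10 sphere is present, so the union is just that shape — boundary = 59.99 mm; the cube at (13.5, 6.5) is absent (z outside [17.5, 20.5]); Taking the first minus the rest: none of the subtracted shapes is present at this height, so that combined region is unchanged — boundary = 59.99 mm; (rotated 25° about Z; rotation is an isometry so areas/perimeters/island counts are preserved). So its perimeter = 59.99 mm. Layer 239 (z = 23.9): the sphere is absent (|z−center|=13.900 > r=10); the cube at (1, -1) (footprint 21.5×24.5) is included at this height (perimeter 92.00 mm); Taking the union: only the 21.5×24.5 cube at (1, -1) is present, so the union is just that shape — boundary = 92.00 mm; the cube at (13.5, 6.5) is not intersected at this z (z outside [17.5, 20.5]); Subtracting the remaining from the first: none of the subtracted shapes is present at this height, so that combined region is unchanged — boundary = 92.00 mm; (rotated 25° about Z; rotation is an isometry so areas/perimeters/island counts are preserved). So its perimeter = 92.00 mm. Layer 239 is larger (92.00 vs 59.99 mm).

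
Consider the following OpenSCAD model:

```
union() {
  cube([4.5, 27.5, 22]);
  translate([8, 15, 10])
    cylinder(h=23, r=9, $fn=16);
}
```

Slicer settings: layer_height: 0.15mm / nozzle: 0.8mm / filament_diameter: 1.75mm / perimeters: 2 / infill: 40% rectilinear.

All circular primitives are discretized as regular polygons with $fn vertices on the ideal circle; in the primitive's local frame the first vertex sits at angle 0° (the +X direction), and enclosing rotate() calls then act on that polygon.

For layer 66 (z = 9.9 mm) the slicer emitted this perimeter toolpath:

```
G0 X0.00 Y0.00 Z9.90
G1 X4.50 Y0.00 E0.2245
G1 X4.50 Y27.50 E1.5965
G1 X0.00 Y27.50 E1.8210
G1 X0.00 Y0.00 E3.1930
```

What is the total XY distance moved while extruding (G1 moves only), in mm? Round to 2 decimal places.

Sum the Euclidean lengths of each G1 segment: total = 64.00 mm.

64.00 mm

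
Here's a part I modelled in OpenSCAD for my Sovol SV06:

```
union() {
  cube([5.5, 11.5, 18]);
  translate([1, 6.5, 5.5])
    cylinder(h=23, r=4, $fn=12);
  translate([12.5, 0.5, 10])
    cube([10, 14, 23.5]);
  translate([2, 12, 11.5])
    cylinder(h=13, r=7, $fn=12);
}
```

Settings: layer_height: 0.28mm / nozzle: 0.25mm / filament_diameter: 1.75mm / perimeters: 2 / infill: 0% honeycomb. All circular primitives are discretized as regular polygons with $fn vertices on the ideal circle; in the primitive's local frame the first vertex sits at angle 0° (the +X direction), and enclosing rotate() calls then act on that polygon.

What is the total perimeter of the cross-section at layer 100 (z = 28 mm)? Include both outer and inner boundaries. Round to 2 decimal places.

72.85 mm

At z = 28 mm: the cube is absent (z outside [0, 18]); the r=4 cylinder at (1, 6.5) contributes a regular 12-gon of circumradius 4 (perimeter = 2·12·4.000·sin(180°/12) = 24.85 mm); the cube at (12.5, 0.5) (footprint 10×14) is included at this height (perimeter 48.00 mm); the cylinder at (2, 12) is absent (z outside [11.5, 24.5]); Combining (union): the 2 present regions are separate (no shared area or edge), so areas and boundary lengths simply add and each stays a separate island — boundary = 72.85 mm. Overall, the cross-section has 2 separate islands. Total boundary length (outer) = 72.85 mm.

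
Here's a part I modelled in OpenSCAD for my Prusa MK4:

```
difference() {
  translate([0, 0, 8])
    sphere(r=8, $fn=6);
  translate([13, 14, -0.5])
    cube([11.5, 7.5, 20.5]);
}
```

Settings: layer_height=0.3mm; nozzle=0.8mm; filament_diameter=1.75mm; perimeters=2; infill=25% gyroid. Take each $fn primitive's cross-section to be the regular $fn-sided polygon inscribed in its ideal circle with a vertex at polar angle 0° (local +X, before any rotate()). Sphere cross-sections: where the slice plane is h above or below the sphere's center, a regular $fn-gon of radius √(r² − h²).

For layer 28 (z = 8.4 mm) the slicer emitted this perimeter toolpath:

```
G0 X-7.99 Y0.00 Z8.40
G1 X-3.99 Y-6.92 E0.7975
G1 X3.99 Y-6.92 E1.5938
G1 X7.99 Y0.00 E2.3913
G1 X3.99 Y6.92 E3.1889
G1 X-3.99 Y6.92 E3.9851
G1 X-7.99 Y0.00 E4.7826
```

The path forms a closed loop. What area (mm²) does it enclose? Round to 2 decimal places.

165.80 mm²

Apply the shoelace formula to the sequence of (X, Y) vertices; enclosed area = 165.80 mm².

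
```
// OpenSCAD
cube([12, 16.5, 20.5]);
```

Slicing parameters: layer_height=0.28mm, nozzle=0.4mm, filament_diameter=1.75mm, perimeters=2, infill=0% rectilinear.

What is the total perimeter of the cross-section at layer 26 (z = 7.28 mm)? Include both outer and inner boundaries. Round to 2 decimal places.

At z = 7.28 mm: the cube is present — its section is the full 12×16.5 rectangle (perimeter 57.00 mm). Overall, the cross-section is a single solid region. Total boundary length (outer) = 57.00 mm.

57.00 mm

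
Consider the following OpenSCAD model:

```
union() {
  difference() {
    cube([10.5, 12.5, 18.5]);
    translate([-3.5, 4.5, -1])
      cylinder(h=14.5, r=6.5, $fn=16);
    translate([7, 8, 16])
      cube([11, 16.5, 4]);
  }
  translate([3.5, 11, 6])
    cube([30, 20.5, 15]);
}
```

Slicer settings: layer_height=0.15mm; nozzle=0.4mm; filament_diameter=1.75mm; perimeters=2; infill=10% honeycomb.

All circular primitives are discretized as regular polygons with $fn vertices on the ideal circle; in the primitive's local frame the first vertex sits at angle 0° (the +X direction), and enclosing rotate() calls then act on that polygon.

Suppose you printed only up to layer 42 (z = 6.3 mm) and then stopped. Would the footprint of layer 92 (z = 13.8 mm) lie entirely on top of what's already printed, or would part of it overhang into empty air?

part overhangs

Compare the two slices. At z = 6.3: the cube (footprint 10.5×12.5) is included at this height (area 131.25 mm²); the r=6.5 cylinder at (-3.5, 4.5) contributes a regular 16-gon of circumradius 6.5 (area = (16/2)·6.500²·sin(360°/16) = 129.35 mm²); the cube at (7, 8) does not reach this height (z outside [16, 20]); Taking the first minus the rest: starting from the 10.5×12.5 cube (131.25 mm²), the r=6.5 cylinder at (-3.5, 4.5) partially overlaps it — only the 21.58 mm² overlap (of its 129.35 mm²) is removed, clipping the outline — area = 109.67 mm²; the 30×20.5 cube at (3.5, 11) contributes its full rectangle (area 615.00 mm²); Combining (union): the regions partially overlap — summed areas 724.67 mm² minus the doubly-counted overlap 10.50 mm² gives 714.17 mm² — area = 714.17 mm². At z = 13.8: the cube is present — its section is the full 10.5×12.5 rectangle (area 131.25 mm²); the cylinder at (-3.5, 4.5) is not intersected at this z (z outside [-1, 13.5]); the cube at (7, 8) is absent (z outside [16, 20]); Taking the first minus the rest: none of the subtracted shapes is present at this height, so the 10.5×12.5 cube is unchanged — area = 131.25 mm²; the cube at (3.5, 11) is present — its section is the full 30×20.5 rectangle (area 615.00 mm²); Taking the union: the regions partially overlap — summed areas 746.25 mm² minus the doubly-counted overlap 10.50 mm² gives 735.75 mm² — area = 735.75 mm². Checking containment: at z = 13.8 the cross-section extends beyond the z = 6.3 cross-section by about 21.58 mm².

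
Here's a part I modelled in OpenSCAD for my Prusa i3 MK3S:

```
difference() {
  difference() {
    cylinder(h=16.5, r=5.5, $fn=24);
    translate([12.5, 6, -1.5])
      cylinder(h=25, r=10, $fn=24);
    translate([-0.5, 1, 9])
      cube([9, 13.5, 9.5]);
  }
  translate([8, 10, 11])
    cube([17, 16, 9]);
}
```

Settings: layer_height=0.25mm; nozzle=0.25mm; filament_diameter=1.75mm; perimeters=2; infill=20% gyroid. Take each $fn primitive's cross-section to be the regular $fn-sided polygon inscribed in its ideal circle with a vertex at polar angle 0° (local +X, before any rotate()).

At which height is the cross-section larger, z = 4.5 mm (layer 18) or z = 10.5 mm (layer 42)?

layer 18 (z = 4.5 mm)

Layer 18 (z = 4.5): the cylinder: section is a regular 24-gon, circumradius r=5.5 (area = (24/2)·5.500²·sin(360°/24) = 93.95 mm²); the r=10 cylinder at (12.5, 6) contributes a regular 24-gon of circumradius 10 (area = (24/2)·10.000²·sin(360°/24) = 310.58 mm²); the cube at (-0.5, 1) is absent (z outside [9, 18.5]); Taking the first minus the rest: starting from the r=5.5 cylinder (93.95 mm²), the r=10 cylinder at (12.5, 6) partially overlaps it — only the 6.65 mm² overlap (of its 310.58 mm²) is removed, clipping the outline — area = 87.30 mm²; the cube at (8, 10) is not intersected at this z (z outside [11, 20]); Subtracting the remaining from the first: none of the subtracted shapes is present at this height, so the result so far is unchanged — area = 87.30 mm². So its area = 87.30 mm². Layer 42 (z = 10.5): the r=5.5 cylinder gives a regular 24-gon of circumradius 5.5 (constant along its height) (area = (24/2)·5.500²·sin(360°/24) = 93.95 mm²); the r=10 cylinder at (12.5, 6) gives a regular 24-gon of circumradius 10 (constant along its height) (area = (24/2)·10.000²·sin(360°/24) = 310.58 mm²); the 9×13.5 cube at (-0.5, 1) contributes its full rectangle (area 121.50 mm²); After the difference (first − rest): starting from the r=5.5 cylinder (93.95 mm²), the r=10 cylinder at (12.5, 6) partially overlaps it — only the 6.65 mm² overlap (of its 310.58 mm²) is removed, clipping the outline; the 9×13.5 cube at (-0.5, 1) partially overlaps it — only the 15.29 mm² overlap (of its 121.50 mm²) is removed, clipping the outline — area = 72.01 mm²; the cube at (8, 10) is absent (z outside [11, 20]); After the difference (first − rest): none of the subtracted shapes is present at this height, so that combined region is unchanged — area = 72.01 mm². So its area = 72.01 mm². Layer 18 is larger (87.30 vs 72.01 mm²).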